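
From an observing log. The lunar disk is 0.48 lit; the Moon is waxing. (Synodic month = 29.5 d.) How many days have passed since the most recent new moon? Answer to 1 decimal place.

7.2 days

cos θ = 1 − 2f = 0.040, giving a principal value of 87.7°.
Before full moon the principal value applies: θ = 87.7°.
That fraction of the synodic month is 87.7/360 × 29.5 d ≈ 7.19 d.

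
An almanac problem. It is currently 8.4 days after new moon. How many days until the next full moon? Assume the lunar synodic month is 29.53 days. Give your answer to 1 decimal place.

6.4 days

Full moon is 0.5 of the way through the cycle: age 0.5 × 29.53 = 14.765 d.
That is 14.765 − 8.4 = 6.365 days ahead.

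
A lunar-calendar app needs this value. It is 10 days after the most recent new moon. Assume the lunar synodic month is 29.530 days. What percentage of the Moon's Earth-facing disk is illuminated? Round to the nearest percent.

76%

The Moon has covered 10/29.530 of its cycle, so θ ≈ 360° × 10/29.530 = 121.9°.
cos 121.9° = (-0.529), so f = (1 − (-0.529))/2 = 0.764, so 76%.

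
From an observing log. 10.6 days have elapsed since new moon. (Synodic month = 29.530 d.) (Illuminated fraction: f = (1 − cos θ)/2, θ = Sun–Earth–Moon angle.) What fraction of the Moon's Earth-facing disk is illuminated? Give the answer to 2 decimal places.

0.82

Phase angle: θ = 360°·(10.6 d)/(29.530 d) = 129.2°.
With cos θ = (-0.632), the lit fraction is (1 − (-0.632))/2 ≈ 0.816.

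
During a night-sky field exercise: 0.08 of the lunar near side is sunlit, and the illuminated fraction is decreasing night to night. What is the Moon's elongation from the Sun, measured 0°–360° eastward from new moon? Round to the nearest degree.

cos θ = 1 − 2f = 0.840, giving a principal value of 32.9°.
A waning Moon lies in 180°–360°, so θ = 360° − 32.9° = 327.1°.

327°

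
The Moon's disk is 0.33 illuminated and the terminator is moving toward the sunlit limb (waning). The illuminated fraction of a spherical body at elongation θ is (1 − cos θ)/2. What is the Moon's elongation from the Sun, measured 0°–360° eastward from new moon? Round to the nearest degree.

Invert f = (1 − cos θ)/2 to get cos θ = 1 − 2(0.33) = 0.340, hence θ₀ = arccos 0.340 = 70.1°.
Since the Moon is past full (waning), take the reflex angle: θ = 360° − 70.1° = 289.9°.

290°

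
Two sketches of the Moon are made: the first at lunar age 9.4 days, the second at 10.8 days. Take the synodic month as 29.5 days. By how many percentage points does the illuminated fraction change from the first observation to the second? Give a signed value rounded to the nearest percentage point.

First observation: θ = 360°·9.4/29.5 = 114.7°, so f = 0.709.
Second observation: θ = 131.8°, f = 0.833.
Δf = 0.833 − 0.709 = +0.124, i.e. +12 pp.

+12 percentage points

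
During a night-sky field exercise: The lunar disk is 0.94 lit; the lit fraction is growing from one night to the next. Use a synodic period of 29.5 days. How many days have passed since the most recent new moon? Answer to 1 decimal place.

Invert f = (1 − cos θ)/2 to get cos θ = 1 − 2(0.94) = -0.880, hence θ₀ = arccos -0.880 = 151.6°.
The Moon is waxing (0°–180°), so θ = 151.6° directly.
Age = 29.5 × 151.6°/360° ≈ 12.43 days.

12.4 days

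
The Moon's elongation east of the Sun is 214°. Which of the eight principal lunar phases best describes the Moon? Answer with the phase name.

waning gibbous

214° lies in the waning gibbous sector of the 8-phase cycle.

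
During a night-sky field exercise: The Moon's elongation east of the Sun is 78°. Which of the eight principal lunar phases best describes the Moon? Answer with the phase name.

first quarter

The first quarter sector spans roughly 68°–112°; 78° falls inside it.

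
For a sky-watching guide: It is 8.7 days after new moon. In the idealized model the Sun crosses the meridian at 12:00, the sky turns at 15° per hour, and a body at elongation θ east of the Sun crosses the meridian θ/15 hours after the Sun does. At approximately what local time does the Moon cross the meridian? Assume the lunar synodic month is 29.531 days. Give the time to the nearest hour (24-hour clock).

Phase angle: θ = 360°·(8.7 d)/(29.531 d) = 106.1°.
Delay after the Sun = 106.1° / (15°/h) ≈ 7.07 h.
12:00 + 7.07 h ≈ 19:04 → 19:00 to the nearest hour.

19:00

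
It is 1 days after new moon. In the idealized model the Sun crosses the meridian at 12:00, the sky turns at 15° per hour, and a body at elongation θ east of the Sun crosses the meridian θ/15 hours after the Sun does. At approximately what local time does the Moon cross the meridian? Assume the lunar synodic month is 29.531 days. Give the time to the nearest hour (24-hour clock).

The Moon has covered 1/29.531 of its cycle, so θ ≈ 360° × 1/29.531 = 12.2°.
The Moon trails the Sun by θ/15 = 12.2/15 ≈ 0.81 hours.
12:00 + 0.81 h ≈ 12:49 → 13:00 to the nearest hour.

13:00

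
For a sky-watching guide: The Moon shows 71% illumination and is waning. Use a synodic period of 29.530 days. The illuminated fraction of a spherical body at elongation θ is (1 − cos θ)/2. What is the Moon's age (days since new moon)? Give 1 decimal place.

From f = (1 − cos θ)/2: cos θ = 1 − 2×0.71 = -0.420; arccos → 114.8°.
Since the Moon is past full (waning), take the reflex angle: θ = 360° − 114.8° = 245.2°.
That fraction of the synodic month is 245.2/360 × 29.530 d ≈ 20.11 d.

20.1 days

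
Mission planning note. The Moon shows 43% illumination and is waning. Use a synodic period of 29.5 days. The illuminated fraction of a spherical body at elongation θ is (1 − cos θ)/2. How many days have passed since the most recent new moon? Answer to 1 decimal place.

22.8 days

cos θ = 1 − 2f = 0.140, giving a principal value of 82.0°.
A waning Moon lies in 180°–360°, so θ = 360° − 82.0° = 278.0°.
At 360°/29.5 d per day, 278.0° corresponds to 22.78 days.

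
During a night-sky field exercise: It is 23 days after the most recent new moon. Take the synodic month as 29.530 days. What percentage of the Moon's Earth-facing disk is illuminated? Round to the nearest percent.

Elongation θ = 360° × 23/29.530 ≈ 280.4°.
With cos θ = 0.180, the lit fraction is (1 − 0.180)/2 ≈ 0.410, so 41%.

41%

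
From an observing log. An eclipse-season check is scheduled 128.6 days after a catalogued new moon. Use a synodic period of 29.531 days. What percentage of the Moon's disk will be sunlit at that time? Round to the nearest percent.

Reduce mod P: 128.6 − 4×29.531 = 10.48 d into the current lunation.
Phase angle: θ = 360°·(10.48 d)/(29.531 d) = 127.7°.
cos 127.7° = (-0.612), so f = (1 − (-0.612))/2 = 0.806, so 81%.

81%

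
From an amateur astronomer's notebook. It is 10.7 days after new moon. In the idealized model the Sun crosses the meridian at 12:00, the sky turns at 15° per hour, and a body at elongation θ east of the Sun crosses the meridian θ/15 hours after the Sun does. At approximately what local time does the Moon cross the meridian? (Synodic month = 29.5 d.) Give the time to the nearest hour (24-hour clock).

21:00

The Moon has covered 10.7/29.5 of its cycle, so θ ≈ 360° × 10.7/29.5 = 130.6°.
At 15° of sky rotation per hour, 130.6° corresponds to a 8.71 h lag.
12:00 + 8.71 h ≈ 20:42 → 21:00 to the nearest hour.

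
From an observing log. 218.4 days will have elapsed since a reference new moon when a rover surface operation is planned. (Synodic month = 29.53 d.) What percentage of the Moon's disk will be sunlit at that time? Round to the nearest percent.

90%

Reduce mod P: 218.4 − 7×29.53 = 11.69 d into the current lunation.
Elongation θ = 360° × 11.69/29.53 ≈ 142.5°.
Illuminated fraction = (1 − cos 142.5°)/2 = (1 − (-0.793))/2 ≈ 0.897, so 90%.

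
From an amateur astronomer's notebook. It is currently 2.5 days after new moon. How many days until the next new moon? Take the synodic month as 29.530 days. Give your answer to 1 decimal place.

The next new moon completes the synodic month: 29.530 − 2.5 = 27.030 days.

27.0 days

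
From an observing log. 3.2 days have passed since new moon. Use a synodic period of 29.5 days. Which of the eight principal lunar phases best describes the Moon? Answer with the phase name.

At 3.2/29.5 of the cycle, θ ≈ 39° — the waxing crescent range.

waxing crescent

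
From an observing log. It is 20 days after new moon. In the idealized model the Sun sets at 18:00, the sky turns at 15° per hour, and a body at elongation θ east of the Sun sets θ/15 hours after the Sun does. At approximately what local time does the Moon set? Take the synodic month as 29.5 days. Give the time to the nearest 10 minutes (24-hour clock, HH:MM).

The Moon has covered 20/29.5 of its cycle, so θ ≈ 360° × 20/29.5 = 244.1°.
At 15° of sky rotation per hour, 244.1° corresponds to a 16.27 h lag.
18:00 + 16.271 h ≈ 10:16 → 10:20 to the nearest ten minutes.

10:20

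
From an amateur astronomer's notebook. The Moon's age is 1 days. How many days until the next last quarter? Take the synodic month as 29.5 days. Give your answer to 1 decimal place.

Last quarter occurs at elongation 270°, i.e. at age 29.5 × 270/360 = 22.125 d.
So 21.125 days remain (22.125 − 1).

21.1 days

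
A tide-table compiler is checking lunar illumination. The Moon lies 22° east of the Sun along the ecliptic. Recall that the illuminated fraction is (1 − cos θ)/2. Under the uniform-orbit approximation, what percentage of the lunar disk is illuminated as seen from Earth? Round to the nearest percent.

cos 22° = 0.927, so f = (1 − 0.927)/2 = 0.036, i.e. 4%.

4%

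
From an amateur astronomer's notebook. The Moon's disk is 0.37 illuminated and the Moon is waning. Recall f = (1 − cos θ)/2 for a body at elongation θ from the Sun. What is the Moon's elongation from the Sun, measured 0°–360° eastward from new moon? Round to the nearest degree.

Invert f = (1 − cos θ)/2 to get cos θ = 1 − 2(0.37) = 0.260, hence θ₀ = arccos 0.260 = 74.9°.
Waning ⇒ past full, so θ = 360° − 74.9° = 285.1°.

285°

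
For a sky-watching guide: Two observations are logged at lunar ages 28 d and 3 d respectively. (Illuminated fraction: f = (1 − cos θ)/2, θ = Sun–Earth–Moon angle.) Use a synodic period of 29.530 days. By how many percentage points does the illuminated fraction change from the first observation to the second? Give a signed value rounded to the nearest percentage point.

+7 pp

First observation: θ = 360°·28/29.530 = 341.3°, so f = 0.026.
Second observation: θ = 36.6°, f = 0.098.
Δf = 0.098 − 0.026 = +0.072, i.e. +7 pp.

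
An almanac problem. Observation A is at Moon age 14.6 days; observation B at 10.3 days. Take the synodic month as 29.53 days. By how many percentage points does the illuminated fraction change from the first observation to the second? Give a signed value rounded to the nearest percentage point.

-21 pp

θ₁ = 360° × 14.6/29.53 = 178.0°, f₁ = (1 − cos θ₁)/2 = 1.000.
θ₂ = 360° × 10.3/29.53 = 125.6°, f₂ = (1 − cos θ₂)/2 = 0.791.
Change = f₂ − f₁ = -0.209 → -21 percentage points.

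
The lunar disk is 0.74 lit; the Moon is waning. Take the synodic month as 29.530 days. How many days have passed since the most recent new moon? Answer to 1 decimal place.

From f = (1 − cos θ)/2: cos θ = 1 − 2×0.74 = -0.480; arccos → 118.7°.
Waning ⇒ past full, so θ = 360° − 118.7° = 241.3°.
At 360°/29.530 d per day, 241.3° corresponds to 19.79 days.

19.8 days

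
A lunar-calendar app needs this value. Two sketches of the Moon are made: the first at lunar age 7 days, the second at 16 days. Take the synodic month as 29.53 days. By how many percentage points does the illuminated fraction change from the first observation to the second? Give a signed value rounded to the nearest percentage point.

θ₁ = 360° × 7/29.53 = 85.3°, f₁ = (1 − cos θ₁)/2 = 0.459.
θ₂ = 360° × 16/29.53 = 195.1°, f₂ = (1 − cos θ₂)/2 = 0.983.
Change = f₂ − f₁ = +0.523 → +52 percentage points.

+52 percentage points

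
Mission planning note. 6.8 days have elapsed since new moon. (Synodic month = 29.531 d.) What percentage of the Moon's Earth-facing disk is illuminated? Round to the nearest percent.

44%

Phase angle: θ = 360°·(6.8 d)/(29.531 d) = 82.9°.
Illuminated fraction = (1 − cos 82.9°)/2 = (1 − 0.124)/2 ≈ 0.438, so 44%.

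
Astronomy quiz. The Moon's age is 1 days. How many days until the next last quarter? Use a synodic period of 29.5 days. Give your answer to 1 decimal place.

Last quarter occurs at elongation 270°, i.e. at age 29.5 × 270/360 = 22.125 d.
So 21.125 days remain (22.125 − 1).

21.1 days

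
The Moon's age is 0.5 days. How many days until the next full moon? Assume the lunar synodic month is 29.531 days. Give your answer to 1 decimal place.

14.3 days

Full moon is 0.5 of the way through the cycle: age 0.5 × 29.531 = 14.765 d.
So 14.265 days remain (14.765 − 0.5).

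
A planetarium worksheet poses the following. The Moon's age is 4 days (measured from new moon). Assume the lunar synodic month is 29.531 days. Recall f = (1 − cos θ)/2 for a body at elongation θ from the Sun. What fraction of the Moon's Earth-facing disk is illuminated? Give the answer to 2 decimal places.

0.17

Phase angle: θ = 360°·(4 d)/(29.531 d) = 48.8°.
With cos θ = 0.659, the lit fraction is (1 − 0.659)/2 ≈ 0.170.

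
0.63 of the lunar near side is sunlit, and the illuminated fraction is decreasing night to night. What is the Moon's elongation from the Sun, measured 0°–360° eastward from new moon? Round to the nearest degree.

255°

cos θ = 1 − 2f = -0.260, giving a principal value of 105.1°.
A waning Moon lies in 180°–360°, so θ = 360° − 105.1° = 254.9°.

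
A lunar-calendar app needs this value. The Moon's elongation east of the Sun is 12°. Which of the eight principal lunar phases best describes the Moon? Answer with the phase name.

new moon

12° lies in the new moon sector of the 8-phase cycle.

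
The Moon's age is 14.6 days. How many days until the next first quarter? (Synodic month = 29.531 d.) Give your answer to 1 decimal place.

22.3 days

First quarter occurs at elongation 90°, i.e. at age 29.531 × 90/360 = 7.383 d.
Already past this cycle's first quarter; the next is at 7.383 + 29.531 = 36.914 d, so 36.914 − 14.6 = 22.314 days.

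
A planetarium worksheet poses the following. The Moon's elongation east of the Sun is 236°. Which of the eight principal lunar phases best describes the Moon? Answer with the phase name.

236° lies in the waning gibbous sector of the 8-phase cycle.

waning gibbous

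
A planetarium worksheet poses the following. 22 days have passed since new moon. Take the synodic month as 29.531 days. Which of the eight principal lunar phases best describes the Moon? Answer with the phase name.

last quarter

At 22/29.531 of the cycle, θ ≈ 268° — the last quarter range.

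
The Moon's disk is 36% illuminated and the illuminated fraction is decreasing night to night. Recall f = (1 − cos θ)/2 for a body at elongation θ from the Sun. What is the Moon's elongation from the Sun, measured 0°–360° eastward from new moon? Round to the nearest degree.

cos θ = 1 − 2f = 0.280, giving a principal value of 73.7°.
A waning Moon lies in 180°–360°, so θ = 360° − 73.7° = 286.3°.

286°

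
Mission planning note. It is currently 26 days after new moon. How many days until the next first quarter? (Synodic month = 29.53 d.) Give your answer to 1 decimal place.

First quarter is 0.25 of the way through the cycle: age 0.25 × 29.53 = 7.383 d.
Already past this cycle's first quarter; the next is at 7.383 + 29.53 = 36.913 d, so 36.913 − 26 = 10.913 days.

10.9 days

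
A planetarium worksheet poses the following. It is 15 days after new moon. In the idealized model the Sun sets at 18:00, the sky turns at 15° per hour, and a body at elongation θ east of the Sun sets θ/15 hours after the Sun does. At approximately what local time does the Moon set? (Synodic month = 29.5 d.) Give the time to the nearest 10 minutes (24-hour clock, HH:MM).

06:10

Phase angle: θ = 360°·(15 d)/(29.5 d) = 183.1°.
At 15° of sky rotation per hour, 183.1° corresponds to a 12.20 h lag.
18:00 + 12.203 h ≈ 06:12 → 06:10 to the nearest ten minutes.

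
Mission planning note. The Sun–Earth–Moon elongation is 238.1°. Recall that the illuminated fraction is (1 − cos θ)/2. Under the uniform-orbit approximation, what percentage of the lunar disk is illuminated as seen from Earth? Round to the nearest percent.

cos 238.1° = (-0.528), so f = (1 − (-0.528))/2 = 0.764, i.e. 76%.

76%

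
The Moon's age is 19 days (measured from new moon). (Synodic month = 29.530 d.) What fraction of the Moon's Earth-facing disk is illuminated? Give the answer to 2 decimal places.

0.81

Elongation θ = 360° × 19/29.530 ≈ 231.6°.
cos 231.6° = (-0.621), so f = (1 − (-0.621))/2 = 0.810.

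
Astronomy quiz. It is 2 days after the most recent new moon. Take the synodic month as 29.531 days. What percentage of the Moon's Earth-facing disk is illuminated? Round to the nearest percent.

4%

The Moon has covered 2/29.531 of its cycle, so θ ≈ 360° × 2/29.531 = 24.4°.
cos 24.4° = 0.911, so f = (1 − 0.911)/2 = 0.045, so 4%.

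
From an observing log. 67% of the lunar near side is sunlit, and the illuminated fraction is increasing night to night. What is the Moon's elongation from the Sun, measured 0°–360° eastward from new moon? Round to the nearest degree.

cos θ = 1 − 2f = -0.340, giving a principal value of 109.9°.
Before full moon the principal value applies: θ = 109.9°.

110°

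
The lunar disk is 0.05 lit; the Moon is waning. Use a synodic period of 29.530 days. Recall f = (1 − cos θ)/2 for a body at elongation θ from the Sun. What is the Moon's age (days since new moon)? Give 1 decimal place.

27.4 days

cos θ = 1 − 2f = 0.900, giving a principal value of 25.8°.
Since the Moon is past full (waning), take the reflex angle: θ = 360° − 25.8° = 334.2°.
Age = 29.530 × 334.2°/360° ≈ 27.41 days.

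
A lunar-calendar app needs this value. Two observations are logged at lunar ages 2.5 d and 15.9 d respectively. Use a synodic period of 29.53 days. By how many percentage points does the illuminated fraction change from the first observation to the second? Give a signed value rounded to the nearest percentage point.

θ₁ = 360° × 2.5/29.53 = 30.5°, f₁ = (1 − cos θ₁)/2 = 0.069.
θ₂ = 360° × 15.9/29.53 = 193.8°, f₂ = (1 − cos θ₂)/2 = 0.985.
Change = f₂ − f₁ = +0.916 → +92 percentage points.

+92 percentage points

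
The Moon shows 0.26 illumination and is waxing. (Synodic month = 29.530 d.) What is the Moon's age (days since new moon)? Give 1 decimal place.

Invert f = (1 − cos θ)/2 to get cos θ = 1 − 2(0.26) = 0.480, hence θ₀ = arccos 0.480 = 61.3°.
Before full moon the principal value applies: θ = 61.3°.
At 360°/29.530 d per day, 61.3° corresponds to 5.03 days.

5.0 days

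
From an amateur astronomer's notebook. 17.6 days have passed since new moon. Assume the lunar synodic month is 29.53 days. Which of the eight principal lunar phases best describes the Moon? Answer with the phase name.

waning gibbous

At 17.6/29.53 of the cycle, θ ≈ 215° — the waning gibbous range.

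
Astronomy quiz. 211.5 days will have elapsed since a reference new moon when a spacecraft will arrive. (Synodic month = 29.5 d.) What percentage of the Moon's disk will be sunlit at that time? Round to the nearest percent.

211.5 d spans 7 complete synodic months (7 × 29.5 = 206.50 d) plus 5.00 d.
Elongation θ = 360° × 5.00/29.5 ≈ 61.0°.
With cos θ = 0.485, the lit fraction is (1 − 0.485)/2 ≈ 0.258, so 26%.

26%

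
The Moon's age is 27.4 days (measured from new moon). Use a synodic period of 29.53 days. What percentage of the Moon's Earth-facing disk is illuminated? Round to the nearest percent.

5%

Elongation θ = 360° × 27.4/29.53 ≈ 334.0°.
With cos θ = 0.899, the lit fraction is (1 − 0.899)/2 ≈ 0.050, so 5%.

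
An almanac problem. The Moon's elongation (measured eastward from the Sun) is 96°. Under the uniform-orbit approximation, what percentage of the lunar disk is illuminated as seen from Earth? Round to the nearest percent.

55%

f = (1 − cos 96°)/2 = (1 − (-0.105))/2 ≈ 0.552, i.e. 55%.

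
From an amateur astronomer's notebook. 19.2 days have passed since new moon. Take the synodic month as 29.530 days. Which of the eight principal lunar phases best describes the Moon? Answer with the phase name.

θ ≈ 360° × 19.2/29.530 = 234°, which falls in the waning gibbous sector.

waning gibbous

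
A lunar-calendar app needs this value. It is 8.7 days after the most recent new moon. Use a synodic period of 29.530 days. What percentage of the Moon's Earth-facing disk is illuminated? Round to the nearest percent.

Elongation θ = 360° × 8.7/29.530 ≈ 106.1°.
cos 106.1° = (-0.277), so f = (1 − (-0.277))/2 = 0.638, so 64%.

64%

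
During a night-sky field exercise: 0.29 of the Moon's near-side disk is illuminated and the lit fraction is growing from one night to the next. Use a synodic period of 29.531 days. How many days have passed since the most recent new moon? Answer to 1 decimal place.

Invert f = (1 − cos θ)/2 to get cos θ = 1 − 2(0.29) = 0.420, hence θ₀ = arccos 0.420 = 65.2°.
The Moon is waxing (0°–180°), so θ = 65.2° directly.
Age = 29.531 × 65.2°/360° ≈ 5.35 days.

5.3 days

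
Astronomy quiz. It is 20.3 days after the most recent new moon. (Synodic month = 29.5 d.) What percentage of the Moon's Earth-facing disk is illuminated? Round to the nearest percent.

Elongation θ = 360° × 20.3/29.5 ≈ 247.7°.
Illuminated fraction = (1 − cos 247.7°)/2 = (1 − (-0.379))/2 ≈ 0.689, so 69%.

69%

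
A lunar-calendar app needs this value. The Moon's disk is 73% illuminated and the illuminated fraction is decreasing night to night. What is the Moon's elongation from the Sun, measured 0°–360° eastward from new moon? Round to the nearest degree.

243°

cos θ = 1 − 2f = -0.460, giving a principal value of 117.4°.
A waning Moon lies in 180°–360°, so θ = 360° − 117.4° = 242.6°.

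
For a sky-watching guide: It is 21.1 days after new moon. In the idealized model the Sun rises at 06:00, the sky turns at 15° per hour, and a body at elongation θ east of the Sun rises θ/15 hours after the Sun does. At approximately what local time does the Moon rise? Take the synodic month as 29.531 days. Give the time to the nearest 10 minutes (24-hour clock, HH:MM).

23:10

The Moon has covered 21.1/29.531 of its cycle, so θ ≈ 360° × 21.1/29.531 = 257.2°.
Delay after the Sun = 257.2° / (15°/h) ≈ 17.15 h.
06:00 + 17.148 h ≈ 23:09 → 23:10 to the nearest ten minutes.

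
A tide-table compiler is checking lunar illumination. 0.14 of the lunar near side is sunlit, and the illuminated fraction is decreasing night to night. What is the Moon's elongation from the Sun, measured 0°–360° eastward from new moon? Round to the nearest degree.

From f = (1 − cos θ)/2: cos θ = 1 − 2×0.14 = 0.720; arccos → 43.9°.
Waning ⇒ past full, so θ = 360° − 43.9° = 316.1°.

316°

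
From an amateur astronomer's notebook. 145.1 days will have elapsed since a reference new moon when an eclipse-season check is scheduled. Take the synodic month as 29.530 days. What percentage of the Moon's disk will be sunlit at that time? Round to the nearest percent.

Reduce mod P: 145.1 − 4×29.530 = 26.98 d into the current lunation.
The Moon has covered 26.98/29.530 of its cycle, so θ ≈ 360° × 26.98/29.530 = 328.9°.
cos 328.9° = 0.856, so f = (1 − 0.856)/2 = 0.072, so 7%.

7%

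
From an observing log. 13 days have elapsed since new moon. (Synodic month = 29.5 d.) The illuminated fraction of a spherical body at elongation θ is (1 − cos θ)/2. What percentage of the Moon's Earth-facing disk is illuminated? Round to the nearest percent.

97%

Phase angle: θ = 360°·(13 d)/(29.5 d) = 158.6°.
Illuminated fraction = (1 − cos 158.6°)/2 = (1 − (-0.931))/2 ≈ 0.966, so 97%.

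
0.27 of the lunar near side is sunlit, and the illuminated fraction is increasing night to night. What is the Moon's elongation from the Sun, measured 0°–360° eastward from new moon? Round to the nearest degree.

63°

From f = (1 − cos θ)/2: cos θ = 1 − 2×0.27 = 0.460; arccos → 62.6°.
The Moon is waxing (0°–180°), so θ = 62.6° directly.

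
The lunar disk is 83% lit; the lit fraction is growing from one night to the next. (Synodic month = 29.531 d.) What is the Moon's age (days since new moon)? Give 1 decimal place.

10.8 days

cos θ = 1 − 2f = -0.660, giving a principal value of 131.3°.
The Moon is waxing (0°–180°), so θ = 131.3° directly.
That fraction of the synodic month is 131.3/360 × 29.531 d ≈ 10.77 d.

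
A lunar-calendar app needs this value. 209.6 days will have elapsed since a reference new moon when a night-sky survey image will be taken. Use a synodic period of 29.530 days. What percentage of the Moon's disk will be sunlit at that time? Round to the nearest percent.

Reduce mod P: 209.6 − 7×29.530 = 2.89 d into the current lunation.
The Moon has covered 2.89/29.530 of its cycle, so θ ≈ 360° × 2.89/29.530 = 35.2°.
cos 35.2° = 0.817, so f = (1 − 0.817)/2 = 0.092, so 9%.

9%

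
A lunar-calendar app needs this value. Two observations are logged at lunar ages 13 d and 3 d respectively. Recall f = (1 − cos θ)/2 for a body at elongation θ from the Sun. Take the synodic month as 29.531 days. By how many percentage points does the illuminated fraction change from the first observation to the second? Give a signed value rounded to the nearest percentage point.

θ₁ = 360° × 13/29.531 = 158.5°, f₁ = (1 − cos θ₁)/2 = 0.965.
θ₂ = 360° × 3/29.531 = 36.6°, f₂ = (1 − cos θ₂)/2 = 0.098.
Change = f₂ − f₁ = -0.867 → -87 percentage points.

-87 percentage points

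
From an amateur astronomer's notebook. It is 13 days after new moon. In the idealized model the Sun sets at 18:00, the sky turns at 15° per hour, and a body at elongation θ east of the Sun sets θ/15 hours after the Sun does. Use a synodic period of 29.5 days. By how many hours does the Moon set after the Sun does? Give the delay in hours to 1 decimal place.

10.6 h

Elongation θ = 360° × 13/29.5 ≈ 158.6°.
At 15° of sky rotation per hour, 158.6° corresponds to a 10.58 h lag.
So the Moon sets 10.58 h after the Sun.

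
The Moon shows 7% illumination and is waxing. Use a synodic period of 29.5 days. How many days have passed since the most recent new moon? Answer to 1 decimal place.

Invert f = (1 − cos θ)/2 to get cos θ = 1 − 2(0.07) = 0.860, hence θ₀ = arccos 0.860 = 30.7°.
The Moon is waxing (0°–180°), so θ = 30.7° directly.
At 360°/29.5 d per day, 30.7° corresponds to 2.51 days.

2.5 days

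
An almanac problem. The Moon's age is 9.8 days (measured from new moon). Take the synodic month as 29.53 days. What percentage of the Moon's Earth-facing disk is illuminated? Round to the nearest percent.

75%

Elongation θ = 360° × 9.8/29.53 ≈ 119.5°.
Illuminated fraction = (1 − cos 119.5°)/2 = (1 − (-0.492))/2 ≈ 0.746, so 75%.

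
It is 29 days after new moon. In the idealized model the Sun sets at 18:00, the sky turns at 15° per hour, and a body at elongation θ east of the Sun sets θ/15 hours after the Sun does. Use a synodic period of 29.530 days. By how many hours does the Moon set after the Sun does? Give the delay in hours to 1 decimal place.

Phase angle: θ = 360°·(29 d)/(29.530 d) = 353.5°.
Delay after the Sun = 353.5° / (15°/h) ≈ 23.57 h.
So the Moon sets 23.57 h after the Sun.

23.6 h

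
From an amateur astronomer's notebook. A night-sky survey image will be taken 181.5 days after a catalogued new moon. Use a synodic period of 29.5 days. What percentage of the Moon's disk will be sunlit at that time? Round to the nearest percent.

181.5/29.5 = 6.153 lunations, so 6 complete cycles and 4.50 d into the next.
Elongation θ = 360° × 4.50/29.5 ≈ 54.9°.
cos 54.9° = 0.575, so f = (1 − 0.575)/2 = 0.213, so 21%.

21%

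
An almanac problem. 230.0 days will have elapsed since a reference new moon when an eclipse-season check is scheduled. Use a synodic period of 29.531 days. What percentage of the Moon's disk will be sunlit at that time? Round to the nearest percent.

38%

230.0 d spans 7 complete synodic months (7 × 29.531 = 206.72 d) plus 23.28 d.
Elongation θ = 360° × 23.28/29.531 ≈ 283.8°.
cos 283.8° = 0.239, so f = (1 − 0.239)/2 = 0.380, so 38%.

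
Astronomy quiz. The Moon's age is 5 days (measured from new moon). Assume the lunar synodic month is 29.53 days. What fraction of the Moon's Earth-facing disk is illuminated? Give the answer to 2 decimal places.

0.26

The Moon has covered 5/29.53 of its cycle, so θ ≈ 360° × 5/29.53 = 61.0°.
cos 61.0° = 0.485, so f = (1 − 0.485)/2 = 0.257.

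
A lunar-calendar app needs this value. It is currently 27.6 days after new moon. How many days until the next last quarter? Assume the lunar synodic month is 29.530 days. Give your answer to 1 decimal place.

24.1 days

Last quarter is 0.75 of the way through the cycle: age 0.75 × 29.530 = 22.148 d.
This lunation's last quarter (22.148 d) has passed, so add one period: 51.678 − 27.6 = 24.078 days.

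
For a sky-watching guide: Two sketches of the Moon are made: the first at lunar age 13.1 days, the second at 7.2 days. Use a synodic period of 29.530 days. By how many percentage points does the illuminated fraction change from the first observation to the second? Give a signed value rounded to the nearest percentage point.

-49 pp

First observation: θ = 360°·13.1/29.530 = 159.7°, so f = 0.969.
Second observation: θ = 87.8°, f = 0.481.
Δf = 0.481 − 0.969 = -0.488, i.e. -49 pp.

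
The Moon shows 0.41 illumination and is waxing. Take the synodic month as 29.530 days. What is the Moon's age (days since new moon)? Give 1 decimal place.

cos θ = 1 − 2f = 0.180, giving a principal value of 79.6°.
Before full moon the principal value applies: θ = 79.6°.
That fraction of the synodic month is 79.6/360 × 29.530 d ≈ 6.53 d.

6.5 days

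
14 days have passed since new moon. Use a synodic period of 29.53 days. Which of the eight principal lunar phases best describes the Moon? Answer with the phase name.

At 14/29.53 of the cycle, θ ≈ 171° — the full moon range.

full moon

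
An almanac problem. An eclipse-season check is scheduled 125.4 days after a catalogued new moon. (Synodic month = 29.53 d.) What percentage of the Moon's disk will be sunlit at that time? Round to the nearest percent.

125.4/29.53 = 4.247 lunations, so 4 complete cycles and 7.28 d into the next.
Elongation θ = 360° × 7.28/29.53 ≈ 88.8°.
With cos θ = 0.022, the lit fraction is (1 − 0.022)/2 ≈ 0.489, so 49%.

49%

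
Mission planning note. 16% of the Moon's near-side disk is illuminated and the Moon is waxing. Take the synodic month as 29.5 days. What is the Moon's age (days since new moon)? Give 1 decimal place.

3.9 days

From f = (1 − cos θ)/2: cos θ = 1 − 2×0.16 = 0.680; arccos → 47.2°.
Before full moon the principal value applies: θ = 47.2°.
That fraction of the synodic month is 47.2/360 × 29.5 d ≈ 3.86 d.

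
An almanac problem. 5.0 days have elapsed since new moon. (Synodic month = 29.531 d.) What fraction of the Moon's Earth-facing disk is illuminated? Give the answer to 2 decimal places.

Phase angle: θ = 360°·(5.0 d)/(29.531 d) = 61.0°.
Illuminated fraction = (1 − cos 61.0°)/2 = (1 − 0.486)/2 ≈ 0.257.

0.26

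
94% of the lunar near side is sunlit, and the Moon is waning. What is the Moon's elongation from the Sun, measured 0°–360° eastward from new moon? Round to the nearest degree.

208°

Invert f = (1 − cos θ)/2 to get cos θ = 1 − 2(0.94) = -0.880, hence θ₀ = arccos -0.880 = 151.6°.
A waning Moon lies in 180°–360°, so θ = 360° − 151.6° = 208.4°.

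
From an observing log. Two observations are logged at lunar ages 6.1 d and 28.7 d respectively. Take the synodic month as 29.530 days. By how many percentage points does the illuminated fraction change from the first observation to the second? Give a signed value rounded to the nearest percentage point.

θ₁ = 360° × 6.1/29.530 = 74.4°, f₁ = (1 − cos θ₁)/2 = 0.365.
θ₂ = 360° × 28.7/29.530 = 349.9°, f₂ = (1 − cos θ₂)/2 = 0.008.
Change = f₂ − f₁ = -0.357 → -36 percentage points.

-36 pp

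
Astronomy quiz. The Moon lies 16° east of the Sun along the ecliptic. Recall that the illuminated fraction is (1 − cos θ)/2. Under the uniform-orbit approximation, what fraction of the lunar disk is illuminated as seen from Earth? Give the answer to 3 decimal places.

f = (1 − cos 16°)/2 = (1 − 0.961)/2 ≈ 0.019.

0.019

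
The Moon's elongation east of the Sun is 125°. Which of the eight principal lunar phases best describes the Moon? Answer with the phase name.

The waxing gibbous sector spans roughly 112°–158°; 125° falls inside it.

waxing gibbous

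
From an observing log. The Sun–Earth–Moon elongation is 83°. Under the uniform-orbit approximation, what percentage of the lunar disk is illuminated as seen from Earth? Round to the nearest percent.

44%

f = (1 − cos 83°)/2 = (1 − 0.122)/2 ≈ 0.439, i.e. 44%.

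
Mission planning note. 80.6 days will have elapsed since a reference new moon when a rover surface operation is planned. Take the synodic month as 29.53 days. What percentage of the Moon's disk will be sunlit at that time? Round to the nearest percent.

56%

80.6 d spans 2 complete synodic months (2 × 29.53 = 59.06 d) plus 21.54 d.
Elongation θ = 360° × 21.54/29.53 ≈ 262.6°.
cos 262.6° = (-0.129), so f = (1 − (-0.129))/2 = 0.564, so 56%.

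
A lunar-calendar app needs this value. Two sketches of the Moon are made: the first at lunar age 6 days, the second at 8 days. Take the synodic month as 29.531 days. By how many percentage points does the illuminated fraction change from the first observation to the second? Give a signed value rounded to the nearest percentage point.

First observation: θ = 360°·6/29.531 = 73.1°, so f = 0.355.
Second observation: θ = 97.5°, f = 0.565.
Δf = 0.565 − 0.355 = +0.210, i.e. +21 pp.

+21 pp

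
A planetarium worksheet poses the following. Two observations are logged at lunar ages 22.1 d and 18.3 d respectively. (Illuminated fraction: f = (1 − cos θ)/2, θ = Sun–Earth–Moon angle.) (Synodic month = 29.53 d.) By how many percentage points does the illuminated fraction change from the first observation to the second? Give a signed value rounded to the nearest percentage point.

First observation: θ = 360°·22.1/29.53 = 269.4°, so f = 0.505.
Second observation: θ = 223.1°, f = 0.865.
Δf = 0.865 − 0.505 = +0.360, i.e. +36 pp.

+36 percentage points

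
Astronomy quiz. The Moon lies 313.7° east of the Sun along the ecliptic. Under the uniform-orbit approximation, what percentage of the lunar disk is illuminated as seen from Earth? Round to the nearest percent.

Half-versine of 313.7°: (1 − 0.691)/2 = 0.155, i.e. 15%.

15%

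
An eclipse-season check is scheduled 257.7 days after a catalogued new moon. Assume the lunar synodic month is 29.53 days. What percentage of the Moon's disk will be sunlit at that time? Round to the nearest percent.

57%

Reduce mod P: 257.7 − 8×29.53 = 21.46 d into the current lunation.
Phase angle: θ = 360°·(21.46 d)/(29.53 d) = 261.6°.
Illuminated fraction = (1 − cos 261.6°)/2 = (1 − (-0.146))/2 ≈ 0.573, so 57%.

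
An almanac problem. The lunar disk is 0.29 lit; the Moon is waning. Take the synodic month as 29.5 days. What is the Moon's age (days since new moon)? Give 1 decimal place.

24.2 days

cos θ = 1 − 2f = 0.420, giving a principal value of 65.2°.
Waning ⇒ past full, so θ = 360° − 65.2° = 294.8°.
That fraction of the synodic month is 294.8/360 × 29.5 d ≈ 24.16 d.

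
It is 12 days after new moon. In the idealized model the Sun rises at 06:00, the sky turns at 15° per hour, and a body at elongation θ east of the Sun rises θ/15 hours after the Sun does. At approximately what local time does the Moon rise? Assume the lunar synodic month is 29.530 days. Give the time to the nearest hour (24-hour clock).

The Moon has covered 12/29.530 of its cycle, so θ ≈ 360° × 12/29.530 = 146.3°.
Delay after the Sun = 146.3° / (15°/h) ≈ 9.75 h.
06:00 + 9.75 h ≈ 15:45 → 16:00 to the nearest hour.

16:00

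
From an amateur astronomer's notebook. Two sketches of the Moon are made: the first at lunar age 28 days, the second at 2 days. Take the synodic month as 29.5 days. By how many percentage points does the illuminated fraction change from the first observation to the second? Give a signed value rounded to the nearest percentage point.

+2 pp

θ₁ = 360° × 28/29.5 = 341.7°, f₁ = (1 − cos θ₁)/2 = 0.025.
θ₂ = 360° × 2/29.5 = 24.4°, f₂ = (1 − cos θ₂)/2 = 0.045.
Change = f₂ − f₁ = +0.019 → +2 percentage points.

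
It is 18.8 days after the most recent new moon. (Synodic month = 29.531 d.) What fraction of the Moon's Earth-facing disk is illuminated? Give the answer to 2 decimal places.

Elongation θ = 360° × 18.8/29.531 ≈ 229.2°.
With cos θ = (-0.654), the lit fraction is (1 − (-0.654))/2 ≈ 0.827.

0.83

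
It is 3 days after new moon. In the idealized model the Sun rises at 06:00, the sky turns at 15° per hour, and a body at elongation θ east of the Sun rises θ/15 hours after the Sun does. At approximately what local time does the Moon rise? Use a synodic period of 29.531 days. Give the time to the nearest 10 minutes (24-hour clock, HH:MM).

Phase angle: θ = 360°·(3 d)/(29.531 d) = 36.6°.
The Moon trails the Sun by θ/15 = 36.6/15 ≈ 2.44 hours.
06:00 + 2.438 h ≈ 08:26 → 08:30 to the nearest ten minutes.

08:30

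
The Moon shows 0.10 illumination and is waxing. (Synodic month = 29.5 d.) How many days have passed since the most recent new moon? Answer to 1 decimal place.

3.0 days

From f = (1 − cos θ)/2: cos θ = 1 − 2×0.10 = 0.800; arccos → 36.9°.
Before full moon the principal value applies: θ = 36.9°.
Age = 29.5 × 36.9°/360° ≈ 3.02 days.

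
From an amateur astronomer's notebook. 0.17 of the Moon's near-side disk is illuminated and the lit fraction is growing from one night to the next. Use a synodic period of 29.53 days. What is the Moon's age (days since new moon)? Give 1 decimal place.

cos θ = 1 − 2f = 0.660, giving a principal value of 48.7°.
Waxing ⇒ before full, so θ = 48.7°.
Age = 29.53 × 48.7°/360° ≈ 3.99 days.

4.0 days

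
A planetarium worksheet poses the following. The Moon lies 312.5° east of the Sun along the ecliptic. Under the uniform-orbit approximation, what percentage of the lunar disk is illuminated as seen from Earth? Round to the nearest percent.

16%

f = (1 − cos 312.5°)/2 = (1 − 0.676)/2 ≈ 0.162, i.e. 16%.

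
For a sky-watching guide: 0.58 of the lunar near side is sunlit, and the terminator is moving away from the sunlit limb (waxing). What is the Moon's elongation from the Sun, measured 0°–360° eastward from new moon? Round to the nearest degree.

cos θ = 1 − 2f = -0.160, giving a principal value of 99.2°.
Waxing ⇒ before full, so θ = 99.2°.

99°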